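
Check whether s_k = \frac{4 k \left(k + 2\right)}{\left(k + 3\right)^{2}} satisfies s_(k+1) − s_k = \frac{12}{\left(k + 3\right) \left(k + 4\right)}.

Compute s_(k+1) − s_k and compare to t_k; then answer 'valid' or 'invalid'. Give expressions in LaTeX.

Invalid: residual \frac{4 \left(k^{2} + k - 9\right)}{k^{4} + 14 k^{3} + 73 k^{2} + 168 k + 144} ≠ 0.

s_(k+1) = 4*(k + 1)*(k + 3)/(k + 4)**2
s_(k+1) − s_k = 4*(4*k**2 + 22*k + 27)/(k**4 + 14*k**3 + 73*k**2 + 168*k + 144)
(s_(k+1) − s_k) − t_k = 4*(k**2 + k - 9)/(k**4 + 14*k**3 + 73*k**2 + 168*k + 144)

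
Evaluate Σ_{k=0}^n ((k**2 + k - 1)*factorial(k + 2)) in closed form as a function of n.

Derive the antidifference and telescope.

Compute t_(k+1)/t_k: get (k + 3)*(k + (k + 1)**2)/(k**2 + k - 1).
Gosper form: A/B · C(k+1)/C(k) with A=k + 3, B=1, C=k**2 + k - 1.
Key eq: (k + 3)·f(k+1) = (1)·f(k) + (k**2 + k - 1).
Degrees (1,0,2) ⇒ d ≤ 1.
Solve for f: f(k) = k - 2 (degree 1 ≤ 1).
So s_k = (B(k−1)f/C)·t_k = ((k - 2)/(k**2 + k - 1))·t_k = (k - 2)*factorial(k + 2).
Verify: (k**2 + k - 1)*factorial(k + 2) matches t_k.
Telescope: S(n) = s_(n+1) − s_(0) = (n - 1)*factorial(n + 3) − (-4) = n*factorial(n + 3) - factorial(n + 3) + 4.

S(n) = n*factorial(n + 3) - factorial(n + 3) + 4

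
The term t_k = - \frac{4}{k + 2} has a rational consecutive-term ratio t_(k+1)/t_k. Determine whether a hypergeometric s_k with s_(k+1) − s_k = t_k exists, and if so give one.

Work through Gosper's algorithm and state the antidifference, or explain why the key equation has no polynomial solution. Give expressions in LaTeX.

The ratio is (k + 2)/(k + 3).
Normal form (A,B,C) = (k + 2, k + 3, 1).
f must satisfy (k + 2)·f(k+1) − (k + 2)·f(k) = 1.
d = 0 from the (1,1,0) case.
Write f(k) = c0. Then LHS − RHS = -1, requiring -1 = 0: contradictory. No certificate.

no hypergeometric antidifference exists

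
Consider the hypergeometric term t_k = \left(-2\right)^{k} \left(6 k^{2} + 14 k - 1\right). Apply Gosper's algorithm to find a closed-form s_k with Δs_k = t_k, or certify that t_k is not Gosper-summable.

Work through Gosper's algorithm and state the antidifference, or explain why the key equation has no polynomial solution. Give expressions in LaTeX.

s_k = \left(-2\right)^{k} \left(- 2 k^{2} - 2 k + 3\right)

Ratio r(k) = 2*(-6*k**2 - 26*k - 19)/(6*k**2 + 14*k - 1).
Gosper form: A/B · C(k+1)/C(k) with A=-2, B=1, C=k**2 + 7*k/3 - 1/6.
Need (-2)·f(k+1) − (1)·f(k) = k**2 + 7*k/3 - 1/6.
d = 2 from the (0,0,2) case.
A polynomial solution: f(k) = -(2*k**2 + 2*k - 3)/6.
R(k) = B(k−1)·f(k)/C(k) = -(2*k**2 + 2*k - 3)/(6*k**2 + 14*k - 1); s_k = R·t_k = (-2)**k*(-2*k**2 - 2*k + 3).
Check: Δs_k = (-2)**k*(6*k**2 + 14*k - 1). ✓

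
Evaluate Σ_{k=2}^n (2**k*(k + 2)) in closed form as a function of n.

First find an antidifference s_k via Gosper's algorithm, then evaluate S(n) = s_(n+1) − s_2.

r(k) = 2*(k + 3)/(k + 2) after simplifying.
Take A(k)=2, B(k)=1, C(k)=k + 2.
Set up (2)·f(k+1) − (1)·f(k) − (k + 2) = 0.
d = 1 from the (0,0,1) case.
Solve for f: f(k) = k (degree 1 ≤ 1).
Certificate R = B(k−1)f/C = k/(k + 2) gives s_k = 2**k*k.
Δs = 2**k*(k + 2), as required.
Evaluate: s_(n+1) = 2**(n + 1)*(n + 1); subtract s_(2) = 8 ⇒ S(n) = 2*2**n*n + 2*2**n - 8.

S(n) = 2*2**n*n + 2*2**n - 8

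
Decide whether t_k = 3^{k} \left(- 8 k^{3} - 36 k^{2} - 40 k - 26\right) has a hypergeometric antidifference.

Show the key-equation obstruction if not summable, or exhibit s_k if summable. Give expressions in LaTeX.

Yes. s_k = - 2 \cdot 3^{k} \left(2 k^{3} + k + 2\right).

Compute t_(k+1)/t_k: get 3*(4*k**3 + 30*k**2 + 68*k + 55)/(4*k**3 + 18*k**2 + 20*k + 13).
Factor: A=3; B=1; C=k**3 + 9*k**2/2 + 5*k + 13/4.
Need (3)·f(k+1) − (1)·f(k) = k**3 + 9*k**2/2 + 5*k + 13/4.
Degrees (0,0,3) ⇒ d ≤ 3.
Coefficient equations give f(k) = (2*k**3 + k + 2)/4.
R(k) = B(k−1)·f(k)/C(k) = (2*k**3 + k + 2)/(4*k**3 + 18*k**2 + 20*k + 13); s_k = R·t_k = -2*3**k*(2*k**3 + k + 2).
s_(k+1) − s_k = 3**k*(4*k**3 - 4*k - 12*(k + 1)**3 - 14) = t_k.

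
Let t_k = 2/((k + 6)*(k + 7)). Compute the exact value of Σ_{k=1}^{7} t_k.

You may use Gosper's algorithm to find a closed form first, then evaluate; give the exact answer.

Step 1: r(k) = (k + 6)/(k + 8).
A = k + 6, B = k + 8, C = 1.
Need (k + 6)·f(k+1) − (k + 7)·f(k) = 1.
Degrees (1,1,0) ⇒ d ≤ 1.
Coefficient equations give f(k) = k/6.
Get s_k = R·t_k = k/(3*(k + 6)) with R(k) = B(k−1)f(k)/C(k) = k*(k + 7)/6.
s_(k+1) − s_k = 2/(k**2 + 13*k + 42) = t_k.
Evaluate s at k=8 and k=1: 4/21 and 1/21; difference 1/7.

Σ = 1/7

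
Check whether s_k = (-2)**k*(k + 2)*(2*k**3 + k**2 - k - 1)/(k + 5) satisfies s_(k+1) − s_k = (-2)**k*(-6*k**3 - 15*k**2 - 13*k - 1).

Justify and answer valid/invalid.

Invalid: residual (-2)**k*(18*k**4 + 141*k**3 + 267*k**2 + 195*k + 12)/(k**2 + 11*k + 30) ≠ 0.

s_(k+1) = 2*(-2)**k*(k + 3)*(k - 2*(k + 1)**3 - (k + 1)**2 + 2)/(k + 6)
s_(k+1) − s_k = (-2)**k*(-6*k**5 - 63*k**4 - 217*k**3 - 327*k**2 - 206*k - 18)/(k**2 + 11*k + 30)
(s_(k+1) − s_k) − t_k = (-2)**k*(18*k**4 + 141*k**3 + 267*k**2 + 195*k + 12)/(k**2 + 11*k + 30)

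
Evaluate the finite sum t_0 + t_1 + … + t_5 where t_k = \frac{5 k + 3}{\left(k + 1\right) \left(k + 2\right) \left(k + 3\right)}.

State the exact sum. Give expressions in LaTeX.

Σ = 39/28

Ratio r(k) = (k + 1)*(5*k + 8)/((k + 4)*(5*k + 3)).
Gosper form: A/B · C(k+1)/C(k) with A=k + 1, B=k + 4, C=k + 3/5.
Set up (k + 1)·f(k+1) − (k + 3)·f(k) − (k + 3/5) = 0.
deg f ≤ 2 (via 1,1,1).
Solve for f: f(k) = k*(2*k + 1)/5 (degree 2 ≤ 2).
Certificate R = B(k−1)f/C = k*(k + 3)*(2*k + 1)/(5*k + 3) gives s_k = k*(2*k + 1)/((k + 1)*(k + 2)).
Verify: (5*k + 3)/(k**3 + 6*k**2 + 11*k + 6) matches t_k.
Evaluate s at k=6 and k=0: 39/28 and 0; difference 39/28.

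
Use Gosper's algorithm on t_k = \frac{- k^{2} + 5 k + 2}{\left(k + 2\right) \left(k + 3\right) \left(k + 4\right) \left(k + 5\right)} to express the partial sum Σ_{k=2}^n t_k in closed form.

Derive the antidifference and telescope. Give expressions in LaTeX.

Compute t_(k+1)/t_k: get (k**3 - k**2 - 12*k - 12)/(k**3 + k**2 - 32*k - 12).
So A=k + 2 and B=k + 6, with C=k**2 - 5*k - 2.
Set up (k + 2)·f(k+1) − (k + 5)·f(k) − (k**2 - 5*k - 2) = 0.
From deg A=1, deg B=1, deg C=2: d=3.
Match coefficients ⇒ f(k) = -k**2.
So s_k = (B(k−1)f/C)·t_k = (-k**2*(k + 5)/(k**2 - 5*k - 2))·t_k = k**2/((k + 2)*(k + 3)*(k + 4)).
Check: Δs_k = (-k**2 + 5*k + 2)/(k**4 + 14*k**3 + 71*k**2 + 154*k + 120). ✓
s_(n+1) = (n**2 + 2*n + 1)/(n**3 + 12*n**2 + 47*n + 60) and s_(2) = 1/30, so S(n) = (-n**3 + 18*n**2 + 13*n - 30)/(30*(n**3 + 12*n**2 + 47*n + 60)).

S(n) = \frac{- n^{3} + 18 n^{2} + 13 n - 30}{30 \left(n^{3} + 12 n^{2} + 47 n + 60\right)}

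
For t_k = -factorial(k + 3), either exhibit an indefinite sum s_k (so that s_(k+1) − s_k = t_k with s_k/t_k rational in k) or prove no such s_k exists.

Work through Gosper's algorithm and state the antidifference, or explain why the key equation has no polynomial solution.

none (Gosper's algorithm certifies no s_k)

The ratio is k + 4.
A = k + 4, B = 1, C = 1.
Key eq: (k + 4)·f(k+1) = (1)·f(k) + (1).
Bound: deg f ≤ -1.
Negative degree bound (-1): no f exists, t_k not Gosper-summable.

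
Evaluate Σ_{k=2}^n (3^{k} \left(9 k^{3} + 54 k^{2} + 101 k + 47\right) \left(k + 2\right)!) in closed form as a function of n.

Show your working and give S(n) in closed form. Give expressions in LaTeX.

Ratio r(k) = 3*(9*k**4 + 108*k**3 + 479*k**2 + 919*k + 633)/(9*k**3 + 54*k**2 + 101*k + 47).
Factor: A=3*k + 9; B=1; C=k**3 + 6*k**2 + 101*k/9 + 47/9.
Key eq: (3*k + 9)·f(k+1) = (1)·f(k) + (k**3 + 6*k**2 + 101*k/9 + 47/9).
deg f ≤ 2 (via 1,0,3).
Solve for f: f(k) = (3*k**2 + 4*k - 2)/9 (degree 2 ≤ 2).
Get s_k = R·t_k = 3**k*(3*k**2 + 4*k - 2)*factorial(k + 2) with R(k) = B(k−1)f(k)/C(k) = (3*k**2 + 4*k - 2)/(9*k**3 + 54*k**2 + 101*k + 47).
Verify: 3**k*(9*k**3 + 54*k**2 + 101*k + 47)*factorial(k + 2) matches t_k.
s_(n+1) = 3**(n + 1)*(3*n**2 + 10*n + 5)*factorial(n + 3) and s_(2) = 3888, so S(n) = 9*3**n*n**2*factorial(n + 3) + 30*3**n*n*factorial(n + 3) + 15*3**n*factorial(n + 3) - 3888.

S(n) = 9 \cdot 3^{n} n^{2} \left(n + 3\right)! + 30 \cdot 3^{n} n \left(n + 3\right)! + 15 \cdot 3^{n} \left(n + 3\right)! - 3888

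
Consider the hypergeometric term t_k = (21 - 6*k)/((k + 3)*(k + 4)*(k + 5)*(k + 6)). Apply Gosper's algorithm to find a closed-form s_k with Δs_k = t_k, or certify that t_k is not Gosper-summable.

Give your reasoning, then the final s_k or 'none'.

s_k = k*(k**2 + 12*k + 92)/(15*(k + 3)*(k + 4)*(k + 5))

Step 1: r(k) = (k + 3)*(2*k - 5)/((k + 7)*(2*k - 7)).
Factor: A=k + 3; B=k + 7; C=k - 7/2.
Solve (k + 3)·f(k+1) − (k + 6)·f(k) = k - 7/2.
From deg A=1, deg B=1, deg C=1: d=3.
Solve for f: f(k) = -k*(k**2 + 12*k + 92)/90 (degree 3 ≤ 3).
R(k) = B(k−1)·f(k)/C(k) = -k*(k + 6)*(k**2 + 12*k + 92)/(45*(2*k - 7)); s_k = R·t_k = k*(k**2 + 12*k + 92)/(15*(k + 3)*(k + 4)*(k + 5)).
Δs = 3*(7 - 2*k)/(k**4 + 18*k**3 + 119*k**2 + 342*k + 360), as required.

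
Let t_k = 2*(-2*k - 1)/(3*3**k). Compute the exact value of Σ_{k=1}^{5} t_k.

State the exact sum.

r(k) = (2*k + 3)/(3*(2*k + 1)) after simplifying.
Factor: A=1/3; B=1; C=k + 1/2.
Key eq: (1/3)·f(k+1) = (1)·f(k) + (k + 1/2).
deg f ≤ 1 (via 0,0,1).
A polynomial solution: f(k) = -3*(k + 1)/2.
Certificate R = B(k−1)f/C = -3*(k + 1)/(2*k + 1) gives s_k = 2*(k + 1)/3**k.
Check: Δs_k = 2*(-2*k - 1)/(3*3**k). ✓
Sum = s_(6) − s_(1); s_(6) = 14/729, s_(1) = 4/3 ⇒ -958/729.

Σ = -958/729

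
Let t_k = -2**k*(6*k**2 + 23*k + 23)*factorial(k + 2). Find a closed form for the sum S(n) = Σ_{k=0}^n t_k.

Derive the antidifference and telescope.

S(n) = -6*2**n*n*factorial(n + 3) - 8*2**n*factorial(n + 3) + 2

r(k) = 2*(6*k**3 + 53*k**2 + 157*k + 156)/(6*k**2 + 23*k + 23) after simplifying.
Normal form (A,B,C) = (2*k + 6, 1, k**2 + 23*k/6 + 23/6).
Need (2*k + 6)·f(k+1) − (1)·f(k) = k**2 + 23*k/6 + 23/6.
Bound: deg f ≤ 1.
Coefficient equations give f(k) = (3*k + 1)/6.
Get s_k = R·t_k = -2**k*(3*k + 1)*factorial(k + 2) with R(k) = B(k−1)f(k)/C(k) = (3*k + 1)/(6*k**2 + 23*k + 23).
Verify: -2**k*(6*k**2 + 23*k + 23)*factorial(k + 2) matches t_k.
Evaluate: s_(n+1) = -2**(n + 1)*(3*n + 4)*factorial(n + 3); subtract s_(0) = -2 ⇒ S(n) = -6*2**n*n*factorial(n + 3) - 8*2**n*factorial(n + 3) + 2.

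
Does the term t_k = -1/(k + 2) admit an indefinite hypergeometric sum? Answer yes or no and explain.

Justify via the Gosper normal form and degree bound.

No — key equation has no polynomial f.

The ratio is (k + 2)/(k + 3).
Gosper form: A/B · C(k+1)/C(k) with A=k + 2, B=k + 3, C=1.
Need (k + 2)·f(k+1) − (k + 2)·f(k) = 1.
d = 0 from the (1,1,0) case.
f = c0 ⇒ A·f(k+1) − B(k−1)·f(k) − C = -1. The system {-1 = 0} is inconsistent; no antidifference.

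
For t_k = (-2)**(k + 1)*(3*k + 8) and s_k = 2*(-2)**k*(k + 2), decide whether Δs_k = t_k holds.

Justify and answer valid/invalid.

Valid — Δs_k = t_k.

s_(k+1) = (-2)**(k + 2)*(-k - 3)
s_(k+1) − s_k = (-2)**(k + 1)*(3*k + 8)
(s_(k+1) − s_k) − t_k = 0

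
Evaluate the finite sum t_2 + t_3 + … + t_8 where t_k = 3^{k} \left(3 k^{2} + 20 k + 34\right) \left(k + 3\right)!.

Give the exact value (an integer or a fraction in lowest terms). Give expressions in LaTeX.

Σ = 103710073416480

Compute t_(k+1)/t_k: get 3*(3*k**3 + 38*k**2 + 161*k + 228)/(3*k**2 + 20*k + 34).
Normal form (A,B,C) = (3*k + 12, 1, k**2 + 20*k/3 + 34/3).
Need (3*k + 12)·f(k+1) − (1)·f(k) = k**2 + 20*k/3 + 34/3.
From deg A=1, deg B=0, deg C=2: d=1.
A polynomial solution: f(k) = (k + 2)/3.
Then R = B(k−1)f/C = (k + 2)/(3*k**2 + 20*k + 34), so s_k = R(k)·t_k = 3**k*(k + 2)*factorial(k + 3).
Check: Δs_k = 3**k*(3*k**2 + 20*k + 34)*factorial(k + 3). ✓
Telescoping: Σ = s_(9) − s_(2) = 103710073420800 − (4320) = 103710073416480.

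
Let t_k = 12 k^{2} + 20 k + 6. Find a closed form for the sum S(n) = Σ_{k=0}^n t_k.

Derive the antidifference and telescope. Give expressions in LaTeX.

Compute t_(k+1)/t_k: get (6*k**2 + 22*k + 19)/(6*k**2 + 10*k + 3).
Normal form (A,B,C) = (1, 1, k**2 + 5*k/3 + 1/2).
Key eq: (1)·f(k+1) = (1)·f(k) + (k**2 + 5*k/3 + 1/2).
Degrees (0,0,2) ⇒ d ≤ 3.
Solve for f: f(k) = k*(2*k**2 + 2*k - 1)/6 (degree 3 ≤ 3).
Get s_k = R·t_k = 2*k*(2*k**2 + 2*k - 1) with R(k) = B(k−1)f(k)/C(k) = k*(2*k**2 + 2*k - 1)/(6*k**2 + 10*k + 3).
s_(k+1) − s_k = 12*k**2 + 20*k + 6 = t_k.
Telescope: S(n) = s_(n+1) − s_(0) = 4*n**3 + 16*n**2 + 18*n + 6 − (0) = 4*n**3 + 16*n**2 + 18*n + 6.

S(n) = 4 n^{3} + 16 n^{2} + 18 n + 6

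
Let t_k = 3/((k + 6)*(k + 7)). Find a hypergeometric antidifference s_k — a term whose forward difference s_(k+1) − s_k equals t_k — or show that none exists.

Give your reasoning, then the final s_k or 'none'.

t_(k+1)/t_k = (k + 6)/(k + 8).
Take A(k)=k + 6, B(k)=k + 8, C(k)=1.
f must satisfy (k + 6)·f(k+1) − (k + 7)·f(k) = 1.
d = 1 from the (1,1,0) case.
Match coefficients ⇒ f(k) = k/6.
Then R = B(k−1)f/C = k*(k + 7)/6, so s_k = R(k)·t_k = k/(2*(k + 6)).
Check: Δs_k = 3/(k**2 + 13*k + 42). ✓

s_k = k/(2*(k + 6))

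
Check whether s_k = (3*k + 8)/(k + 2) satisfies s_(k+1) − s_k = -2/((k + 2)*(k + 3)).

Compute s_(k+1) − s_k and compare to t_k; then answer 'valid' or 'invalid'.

s_(k+1) = (3*k + 11)/(k + 3)
s_(k+1) − s_k = -2/(k**2 + 5*k + 6)
(s_(k+1) − s_k) − t_k = 0

valid; difference matches t_k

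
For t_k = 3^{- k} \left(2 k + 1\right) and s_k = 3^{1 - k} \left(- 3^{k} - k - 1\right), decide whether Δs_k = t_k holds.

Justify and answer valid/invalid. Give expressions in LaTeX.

s_(k+1) = (-3**(k + 1) - k - 2)/3**k
s_(k+1) − s_k = (2*k + 1)/3**k
(s_(k+1) − s_k) − t_k = 0

valid; difference matches t_k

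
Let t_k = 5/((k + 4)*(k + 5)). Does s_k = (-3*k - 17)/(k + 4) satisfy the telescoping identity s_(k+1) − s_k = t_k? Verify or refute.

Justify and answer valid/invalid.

s_(k+1) = (-3*k - 20)/(k + 5)
s_(k+1) − s_k = 5/(k**2 + 9*k + 20)
(s_(k+1) − s_k) − t_k = 0

valid; difference matches t_k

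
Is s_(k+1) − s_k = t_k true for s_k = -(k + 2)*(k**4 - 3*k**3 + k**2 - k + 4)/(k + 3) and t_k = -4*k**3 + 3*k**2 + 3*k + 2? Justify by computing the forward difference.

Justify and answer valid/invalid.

s_(k+1) = (-k**5 - 4*k**4 - k**3 + 10*k**2 + 10*k - 6)/(k + 4)
s_(k+1) − s_k = 2*(-2*k**5 - 11*k**4 - 6*k**3 + 23*k**2 + 20*k + 7)/(k**2 + 7*k + 12)
(s_(k+1) − s_k) − t_k = (3*k**4 + 12*k**3 - 13*k**2 - 10*k - 10)/(k**2 + 7*k + 12)

Invalid: residual (3*k**4 + 12*k**3 - 13*k**2 - 10*k - 10)/(k**2 + 7*k + 12) ≠ 0.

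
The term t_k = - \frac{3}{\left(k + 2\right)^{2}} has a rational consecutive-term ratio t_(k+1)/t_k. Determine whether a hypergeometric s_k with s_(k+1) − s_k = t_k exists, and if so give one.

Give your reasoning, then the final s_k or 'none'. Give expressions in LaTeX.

none — t_k is not Gosper-summable

Step 1: r(k) = (k + 2)**2/(k + 3)**2.
Gosper form: A/B · C(k+1)/C(k) with A=k**2 + 4*k + 4, B=k**2 + 6*k + 9, C=1.
Set up (k**2 + 4*k + 4)·f(k+1) − (k**2 + 4*k + 4)·f(k) − (1) = 0.
Degrees (2,2,0) ⇒ d ≤ 0.
Generic f = c0 gives residual -1; -1 = 0 cannot hold, so t_k is not Gosper-summable.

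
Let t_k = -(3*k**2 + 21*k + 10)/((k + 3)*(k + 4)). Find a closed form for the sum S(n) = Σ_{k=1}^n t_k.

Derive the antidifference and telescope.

The ratio is (k + 3)*(21*k + 3*(k + 1)**2 + 31)/((k + 5)*(3*k**2 + 21*k + 10)).
Take A(k)=k + 3, B(k)=k + 5, C(k)=k**2 + 7*k + 10/3.
Key eq: (k + 3)·f(k+1) = (k + 4)·f(k) + (k**2 + 7*k + 10/3).
deg f ≤ 2 (via 1,1,2).
Solving with deg f ≤ 2: f(k) = k*(9*k + 1)/9.
R(k) = B(k−1)·f(k)/C(k) = k*(k + 4)*(9*k + 1)/(3*(3*k**2 + 21*k + 10)); s_k = R·t_k = k*(-9*k - 1)/(3*(k + 3)).
Δs = (-3*k**2 - 21*k - 10)/(k**2 + 7*k + 12), as required.
s_(n+1) = (-9*n**2 - 19*n - 10)/(3*(n + 4)) and s_(1) = -5/6, so S(n) = n*(-6*n - 11)/(2*(n + 4)).

S(n) = n*(-6*n - 11)/(2*(n + 4))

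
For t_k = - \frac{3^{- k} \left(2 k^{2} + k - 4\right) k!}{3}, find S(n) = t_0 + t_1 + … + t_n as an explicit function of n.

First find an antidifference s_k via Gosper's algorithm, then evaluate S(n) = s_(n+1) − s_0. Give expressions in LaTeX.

Ratio r(k) = (k + 1)*(k + 2*(k + 1)**2 - 3)/(3*(2*k**2 + k - 4)).
So A=k/3 + 1/3 and B=1, with C=k**2 + k/2 - 2.
Solve (k/3 + 1/3)·f(k+1) − (1)·f(k) = k**2 + k/2 - 2.
Degrees (1,0,2) ⇒ d ≤ 1.
A polynomial solution: f(k) = 3*(2*k + 3)/2.
So s_k = (B(k−1)f/C)·t_k = (3*(2*k + 3)/(2*k**2 + k - 4))·t_k = -(2*k + 3)*factorial(k)/3**k.
Δs = -(2*k**2 + k - 4)*factorial(k)/(3*3**k), as required.
Evaluate: s_(n+1) = -3**(-n - 1)*(2*n + 5)*factorial(n + 1); subtract s_(0) = -3 ⇒ S(n) = 3**(-n - 1)*(3**(n + 2) - 2*n**2*factorial(n) - 7*n*factorial(n) - 5*factorial(n)).

S(n) = 3^{- n - 1} \left(3^{n + 2} - 2 n^{2} n! - 7 n n! - 5 n!\right)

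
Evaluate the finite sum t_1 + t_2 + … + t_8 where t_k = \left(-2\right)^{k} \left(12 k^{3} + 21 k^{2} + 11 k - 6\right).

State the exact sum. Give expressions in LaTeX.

Σ = 1436676

Step 1: r(k) = 2*(-12*k**3 - 57*k**2 - 89*k - 38)/(12*k**3 + 21*k**2 + 11*k - 6).
Take A(k)=-2, B(k)=1, C(k)=k**3 + 7*k**2/4 + 11*k/12 - 1/2.
Key eq: (-2)·f(k+1) = (1)·f(k) + (k**3 + 7*k**2/4 + 11*k/12 - 1/2).
d = 3 from the (0,0,3) case.
Solve for f: f(k) = -(4*k**3 - k**2 - 3*k - 2)/12 (degree 3 ≤ 3).
R(k) = B(k−1)·f(k)/C(k) = -(4*k**3 - k**2 - 3*k - 2)/(12*k**3 + 21*k**2 + 11*k - 6); s_k = R·t_k = (-2)**k*(-4*k**3 + k**2 + 3*k + 2).
s_(k+1) − s_k = (-2)**k*(12*k**3 + 21*k**2 + 11*k - 6) = t_k.
Sum = s_(9) − s_(1); s_(9) = 1436672, s_(1) = -4 ⇒ 1436676.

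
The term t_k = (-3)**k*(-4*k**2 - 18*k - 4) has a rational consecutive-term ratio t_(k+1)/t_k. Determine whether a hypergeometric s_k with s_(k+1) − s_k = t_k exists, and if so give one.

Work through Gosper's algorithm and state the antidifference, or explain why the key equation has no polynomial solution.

s_k = (-3)**k*(k**2 + 3*k - 2)

Ratio r(k) = 3*(-2*k**2 - 13*k - 13)/(2*k**2 + 9*k + 2).
Take A(k)=-3, B(k)=1, C(k)=k**2 + 9*k/2 + 1.
Key eq: (-3)·f(k+1) = (1)·f(k) + (k**2 + 9*k/2 + 1).
Bound: deg f ≤ 2.
A polynomial solution: f(k) = -(k**2 + 3*k - 2)/4.
So s_k = (B(k−1)f/C)·t_k = (-(k**2 + 3*k - 2)/(2*(2*k**2 + 9*k + 2)))·t_k = (-3)**k*(k**2 + 3*k - 2).
Δs = (-3)**k*(-4*k**2 - 18*k - 4), as required.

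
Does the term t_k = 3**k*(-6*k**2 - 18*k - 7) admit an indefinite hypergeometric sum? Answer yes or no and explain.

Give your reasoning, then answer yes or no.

Yes. s_k = 3**k*(1 - 3*k**2).

r(k) = 3*(6*k**2 + 30*k + 31)/(6*k**2 + 18*k + 7) after simplifying.
A = 3, B = 1, C = k**2 + 3*k + 7/6.
f must satisfy (3)·f(k+1) − (1)·f(k) = k**2 + 3*k + 7/6.
Bound: deg f ≤ 2.
A polynomial solution: f(k) = (3*k**2 - 1)/6.
Certificate R = B(k−1)f/C = (3*k**2 - 1)/(6*k**2 + 18*k + 7) gives s_k = 3**k*(1 - 3*k**2).
Δs = 3**k*(-6*k**2 - 18*k - 7), as required.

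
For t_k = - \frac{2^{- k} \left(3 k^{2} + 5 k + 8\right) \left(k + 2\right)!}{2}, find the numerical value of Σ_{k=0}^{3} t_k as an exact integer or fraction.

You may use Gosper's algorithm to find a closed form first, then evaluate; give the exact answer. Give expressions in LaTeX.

Σ = -497

Step 1: r(k) = (k + 3)*(5*k + 3*(k + 1)**2 + 13)/(2*(3*k**2 + 5*k + 8)).
So A=k/2 + 3/2 and B=1, with C=k**2 + 5*k/3 + 8/3.
Set up (k/2 + 3/2)·f(k+1) − (1)·f(k) − (k**2 + 5*k/3 + 8/3) = 0.
Degrees (1,0,2) ⇒ d ≤ 1.
Match coefficients ⇒ f(k) = 2*(3*k - 1)/3.
Then R = B(k−1)f/C = 2*(3*k - 1)/(3*k**2 + 5*k + 8), so s_k = R(k)·t_k = -(3*k - 1)*factorial(k + 2)/2**k.
Verify: -(3*k**2 + 5*k + 8)*factorial(k + 2)/(2*2**k) matches t_k.
Sum = s_(4) − s_(0); s_(4) = -495, s_(0) = 2 ⇒ -497.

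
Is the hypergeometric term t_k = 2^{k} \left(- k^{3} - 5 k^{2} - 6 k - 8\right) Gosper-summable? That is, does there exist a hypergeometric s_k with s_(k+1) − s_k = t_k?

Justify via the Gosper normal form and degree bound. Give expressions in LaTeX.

Yes. s_k = 2^{k} k \left(- k^{2} + k - 4\right).

The ratio is 2*(k**3 + 8*k**2 + 19*k + 20)/(k**3 + 5*k**2 + 6*k + 8).
Factor: A=2; B=1; C=k**3 + 5*k**2 + 6*k + 8.
Key eq: (2)·f(k+1) = (1)·f(k) + (k**3 + 5*k**2 + 6*k + 8).
d = 3 from the (0,0,3) case.
Solve for f: f(k) = k*(k**2 - k + 4) (degree 3 ≤ 3).
Get s_k = R·t_k = 2**k*k*(-k**2 + k - 4) with R(k) = B(k−1)f(k)/C(k) = k*(k**2 - k + 4)/((k + 4)*(k**2 + k + 2)).
Δs = 2**k*(-k**3 - 5*k**2 - 6*k - 8), as required.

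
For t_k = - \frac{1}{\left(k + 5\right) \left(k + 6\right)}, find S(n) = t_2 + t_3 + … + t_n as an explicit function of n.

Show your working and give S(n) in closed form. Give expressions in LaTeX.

Step 1: r(k) = (k + 5)/(k + 7).
A = k + 5, B = k + 7, C = 1.
Set up (k + 5)·f(k+1) − (k + 6)·f(k) − (1) = 0.
Bound: deg f ≤ 1.
A polynomial solution: f(k) = k/5.
R(k) = B(k−1)·f(k)/C(k) = k*(k + 6)/5; s_k = R·t_k = -k/(5*k + 25).
Verify: -1/(k**2 + 11*k + 30) matches t_k.
Σ_(k=2)^n t_k = s_(n+1) − s_(2) = ((-n - 1)/(5*(n + 6))) − (-2/35), i.e. (1 - n)/(7*(n + 6)).

S(n) = \frac{1 - n}{7 \left(n + 6\right)}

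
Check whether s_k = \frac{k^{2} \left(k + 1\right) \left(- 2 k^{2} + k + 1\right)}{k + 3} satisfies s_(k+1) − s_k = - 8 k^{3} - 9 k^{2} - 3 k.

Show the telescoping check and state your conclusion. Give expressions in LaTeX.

s_(k+1) = (k + 1)**2*(k + 2)*(k - 2*(k + 1)**2 + 2)/(k + 4)
s_(k+1) − s_k = k*(-8*k**4 - 53*k**3 - 94*k**2 - 67*k - 18)/(k**2 + 7*k + 12)
(s_(k+1) − s_k) − t_k = 2*k*(6*k**3 + 34*k**2 + 31*k + 9)/(k**2 + 7*k + 12)

Invalid: residual \frac{2 k \left(6 k^{3} + 34 k^{2} + 31 k + 9\right)}{k^{2} + 7 k + 12} ≠ 0.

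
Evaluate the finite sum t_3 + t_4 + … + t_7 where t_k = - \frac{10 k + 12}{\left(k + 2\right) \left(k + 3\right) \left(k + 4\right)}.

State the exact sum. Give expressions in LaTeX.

Compute t_(k+1)/t_k: get (k + 2)*(5*k + 11)/((k + 5)*(5*k + 6)).
A = k + 2, B = k + 5, C = k + 6/5.
Solve (k + 2)·f(k+1) − (k + 4)·f(k) = k + 6/5.
d = 2 from the (1,1,1) case.
Solve for f: f(k) = k*(4*k + 5)/15 (degree 2 ≤ 2).
Then R = B(k−1)f/C = k*(k + 4)*(4*k + 5)/(3*(5*k + 6)), so s_k = R(k)·t_k = -2*k*(4*k + 5)/(3*(k + 2)*(k + 3)).
Verify: 2*(-5*k - 6)/(k**3 + 9*k**2 + 26*k + 24) matches t_k.
Σ_(k=3)^(7) t_k = s_(8) − s_(3) = -296/165 − (-17/15) = -109/165.

Σ = -109/165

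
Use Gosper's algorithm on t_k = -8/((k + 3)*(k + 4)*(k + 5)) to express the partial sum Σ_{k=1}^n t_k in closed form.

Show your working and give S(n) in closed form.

Ratio r(k) = (k + 3)/(k + 6).
So A=k + 3 and B=k + 6, with C=1.
Set up (k + 3)·f(k+1) − (k + 5)·f(k) − (1) = 0.
Bound: deg f ≤ 2.
A polynomial solution: f(k) = k*(k + 7)/24.
Certificate R = B(k−1)f/C = k*(k + 5)*(k + 7)/24 gives s_k = k*(-k - 7)/(3*(k + 3)*(k + 4)).
Check: Δs_k = -8/(k**3 + 12*k**2 + 47*k + 60). ✓
Σ_(k=1)^n t_k = s_(n+1) − s_(1) = ((-n**2 - 9*n - 8)/(3*(n**2 + 9*n + 20))) − (-2/15), i.e. n*(-n - 9)/(5*(n**2 + 9*n + 20)).

S(n) = n*(-n - 9)/(5*(n**2 + 9*n + 20))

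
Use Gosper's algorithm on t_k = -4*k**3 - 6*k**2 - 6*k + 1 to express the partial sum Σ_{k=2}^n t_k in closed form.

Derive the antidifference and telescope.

t_(k+1)/t_k = (4*k**3 + 18*k**2 + 30*k + 15)/(4*k**3 + 6*k**2 + 6*k - 1).
Factor: A=1; B=1; C=k**3 + 3*k**2/2 + 3*k/2 - 1/4.
Need (1)·f(k+1) − (1)·f(k) = k**3 + 3*k**2/2 + 3*k/2 - 1/4.
d = 4 from the (0,0,3) case.
Match coefficients ⇒ f(k) = k*(k**3 + k - 3)/4.
Then R = B(k−1)f/C = k*(k**3 + k - 3)/(4*k**3 + 6*k**2 + 6*k - 1), so s_k = R(k)·t_k = k*(-k**3 - k + 3).
s_(k+1) − s_k = -4*k**3 - 6*k**2 - 6*k + 1 = t_k.
s_(n+1) = -n**4 - 4*n**3 - 7*n**2 - 3*n + 1 and s_(2) = -14, so S(n) = -n**4 - 4*n**3 - 7*n**2 - 3*n + 15.

S(n) = -n**4 - 4*n**3 - 7*n**2 - 3*n + 15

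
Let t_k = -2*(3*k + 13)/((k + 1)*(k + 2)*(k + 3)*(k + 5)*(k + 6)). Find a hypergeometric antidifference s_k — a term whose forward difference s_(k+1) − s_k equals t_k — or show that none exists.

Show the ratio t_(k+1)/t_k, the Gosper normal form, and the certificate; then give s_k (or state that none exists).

s_k = k*(-k**2 - 8*k - 17)/(5*(k**3 + 8*k**2 + 17*k + 10))

Ratio r(k) = (k + 1)*(k + 5)*(3*k + 16)/((k + 4)*(k + 7)*(3*k + 13)).
Normal form (A,B,C) = (k + 1, k + 7, k**2 + 25*k/3 + 52/3).
f must satisfy (k + 1)·f(k+1) − (k + 6)·f(k) = k**2 + 25*k/3 + 52/3.
From deg A=1, deg B=1, deg C=2: d=5.
Solve for f: f(k) = k*(k + 3)*(k + 4)*(k**2 + 8*k + 17)/30 (degree 5 ≤ 5).
So s_k = (B(k−1)f/C)·t_k = (k*(k + 3)*(k + 6)*(k**2 + 8*k + 17)/(10*(3*k + 13)))·t_k = k*(-k**2 - 8*k - 17)/(5*(k**3 + 8*k**2 + 17*k + 10)).
Verify: 2*(-3*k - 13)/(k**5 + 17*k**4 + 107*k**3 + 307*k**2 + 396*k + 180) matches t_k.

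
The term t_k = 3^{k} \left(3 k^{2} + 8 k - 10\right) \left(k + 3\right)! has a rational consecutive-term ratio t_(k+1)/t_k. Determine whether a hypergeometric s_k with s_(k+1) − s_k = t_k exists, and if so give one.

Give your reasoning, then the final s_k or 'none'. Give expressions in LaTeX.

s_k = 3^{k} \left(k - 2\right) \left(k + 3\right)!

Compute t_(k+1)/t_k: get 3*(3*k**3 + 26*k**2 + 57*k + 4)/(3*k**2 + 8*k - 10).
So A=3*k + 12 and B=1, with C=k**2 + 8*k/3 - 10/3.
Need (3*k + 12)·f(k+1) − (1)·f(k) = k**2 + 8*k/3 - 10/3.
From deg A=1, deg B=0, deg C=2: d=1.
Solving with deg f ≤ 1: f(k) = (k - 2)/3.
So s_k = (B(k−1)f/C)·t_k = ((k - 2)/(3*k**2 + 8*k - 10))·t_k = 3**k*(k - 2)*factorial(k + 3).
Δs = 3**k*(3*k**2 + 8*k - 10)*factorial(k + 3), as required.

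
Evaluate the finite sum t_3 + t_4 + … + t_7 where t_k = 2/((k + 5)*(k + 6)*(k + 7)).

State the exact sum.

Σ = 55/6552

t_(k+1)/t_k = (k + 5)/(k + 8).
Factor: A=k + 5; B=k + 8; C=1.
f must satisfy (k + 5)·f(k+1) − (k + 7)·f(k) = 1.
deg f ≤ 2 (via 1,1,0).
A polynomial solution: f(k) = k*(k + 11)/60.
So s_k = (B(k−1)f/C)·t_k = (k*(k + 7)*(k + 11)/60)·t_k = k*(k + 11)/(30*(k + 5)*(k + 6)).
Check: Δs_k = 2/(k**3 + 18*k**2 + 107*k + 210). ✓
Telescoping: Σ = s_(8) − s_(3) = 38/1365 − (7/360) = 55/6552.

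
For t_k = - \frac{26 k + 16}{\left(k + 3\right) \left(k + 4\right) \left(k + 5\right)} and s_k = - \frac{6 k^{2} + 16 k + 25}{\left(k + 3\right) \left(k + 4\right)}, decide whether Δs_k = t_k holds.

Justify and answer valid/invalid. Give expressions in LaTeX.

valid; difference matches t_k

s_(k+1) = (-16*k - 6*(k + 1)**2 - 41)/((k + 4)*(k + 5))
s_(k+1) − s_k = 2*(-13*k - 8)/(k**3 + 12*k**2 + 47*k + 60)
(s_(k+1) − s_k) − t_k = 0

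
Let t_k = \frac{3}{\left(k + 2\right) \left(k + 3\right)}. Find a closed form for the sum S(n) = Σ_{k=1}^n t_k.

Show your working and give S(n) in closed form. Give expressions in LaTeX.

Compute t_(k+1)/t_k: get (k + 2)/(k + 4).
A = k + 2, B = k + 4, C = 1.
Set up (k + 2)·f(k+1) − (k + 3)·f(k) − (1) = 0.
deg f ≤ 1 (via 1,1,0).
Coefficient equations give f(k) = k/2.
So s_k = (B(k−1)f/C)·t_k = (k*(k + 3)/2)·t_k = 3*k/(2*(k + 2)).
s_(k+1) − s_k = 3/(k**2 + 5*k + 6) = t_k.
Σ_(k=1)^n t_k = s_(n+1) − s_(1) = (3*(n + 1)/(2*(n + 3))) − (1/2), i.e. n/(n + 3).

S(n) = \frac{n}{n + 3}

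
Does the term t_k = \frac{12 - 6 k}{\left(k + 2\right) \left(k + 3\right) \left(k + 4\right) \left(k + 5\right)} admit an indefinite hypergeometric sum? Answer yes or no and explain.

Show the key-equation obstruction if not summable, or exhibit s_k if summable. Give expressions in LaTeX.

Yes. s_k = \frac{k \left(k^{2} + 9 k + 62\right)}{12 \left(k + 2\right) \left(k + 3\right) \left(k + 4\right)}.

Step 1: r(k) = (k - 1)*(k + 2)/((k - 2)*(k + 6)).
A = k + 2, B = k + 6, C = k - 2.
Need (k + 2)·f(k+1) − (k + 5)·f(k) = k - 2.
d = 3 from the (1,1,1) case.
Solve for f: f(k) = -k*(k**2 + 9*k + 62)/72 (degree 3 ≤ 3).
Get s_k = R·t_k = k*(k**2 + 9*k + 62)/(12*(k + 2)*(k + 3)*(k + 4)) with R(k) = B(k−1)f(k)/C(k) = -k*(k + 5)*(k**2 + 9*k + 62)/(72*(k - 2)).
s_(k+1) − s_k = 6*(2 - k)/(k**4 + 14*k**3 + 71*k**2 + 154*k + 120) = t_k.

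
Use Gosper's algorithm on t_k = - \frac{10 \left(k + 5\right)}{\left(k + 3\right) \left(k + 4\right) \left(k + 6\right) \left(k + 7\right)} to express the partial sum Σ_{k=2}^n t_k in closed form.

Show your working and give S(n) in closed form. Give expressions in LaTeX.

Step 1: r(k) = (k + 3)*(k + 6)**2/((k + 5)**2*(k + 8)).
A = k + 3, B = k + 8, C = k**2 + 10*k + 25.
f must satisfy (k + 3)·f(k+1) − (k + 7)·f(k) = k**2 + 10*k + 25.
From deg A=1, deg B=1, deg C=2: d=4.
Solving with deg f ≤ 4: f(k) = k*(k + 4)*(k + 5)*(k + 9)/36.
Certificate R = B(k−1)f/C = k*(k + 4)*(k + 7)*(k + 9)/(36*(k + 5)) gives s_k = 5*k*(-k - 9)/(18*(k**2 + 9*k + 18)).
Δs = 10*(-k - 5)/(k**4 + 20*k**3 + 145*k**2 + 450*k + 504), as required.
Σ_(k=2)^n t_k = s_(n+1) − s_(2) = (5*(-n**2 - 11*n - 10)/(18*(n**2 + 11*n + 28))) − (-11/72), i.e. (-n**2 - 11*n + 12)/(8*(n**2 + 11*n + 28)).

S(n) = \frac{- n^{2} - 11 n + 12}{8 \left(n^{2} + 11 n + 28\right)}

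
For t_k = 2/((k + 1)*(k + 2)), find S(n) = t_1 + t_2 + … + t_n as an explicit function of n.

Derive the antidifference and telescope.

Compute t_(k+1)/t_k: get (k + 1)/(k + 3).
So A=k + 1 and B=k + 3, with C=1.
Need (k + 1)·f(k+1) − (k + 2)·f(k) = 1.
Bound: deg f ≤ 1.
Coefficient equations give f(k) = k.
Then R = B(k−1)f/C = k*(k + 2), so s_k = R(k)·t_k = 2*k/(k + 1).
Δs = 2/(k**2 + 3*k + 2), as required.
Telescope: S(n) = s_(n+1) − s_(1) = 2*(n + 1)/(n + 2) − (1) = n/(n + 2).

S(n) = n/(n + 2)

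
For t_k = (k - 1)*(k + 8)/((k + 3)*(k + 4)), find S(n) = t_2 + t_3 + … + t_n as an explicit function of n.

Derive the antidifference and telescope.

S(n) = n*(n - 1)/(n + 4)

Step 1: r(k) = k*(k + 3)*(k + 9)/((k - 1)*(k + 5)*(k + 8)).
Take A(k)=k + 3, B(k)=k + 5, C(k)=k**2 + 7*k - 8.
Need (k + 3)·f(k+1) − (k + 4)·f(k) = k**2 + 7*k - 8.
From deg A=1, deg B=1, deg C=2: d=2.
A polynomial solution: f(k) = k*(3*k - 11)/3.
R(k) = B(k−1)·f(k)/C(k) = k*(k + 4)*(3*k - 11)/(3*(k - 1)*(k + 8)); s_k = R·t_k = k*(3*k - 11)/(3*(k + 3)).
Verify: (k**2 + 7*k - 8)/(k**2 + 7*k + 12) matches t_k.
Telescope: S(n) = s_(n+1) − s_(2) = (3*n**2 - 5*n - 8)/(3*(n + 4)) − (-2/3) = n*(n - 1)/(n + 4).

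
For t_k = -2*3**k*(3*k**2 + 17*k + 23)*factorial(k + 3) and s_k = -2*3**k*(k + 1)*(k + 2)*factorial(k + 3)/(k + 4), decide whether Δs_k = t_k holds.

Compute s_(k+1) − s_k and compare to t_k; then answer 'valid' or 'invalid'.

s_(k+1) = -6*3**k*(k + 2)*(k + 3)*factorial(k + 4)/(k + 5)
s_(k+1) − s_k = -2*3**k*(k + 2)*(3*k**3 + 32*k**2 + 114*k + 139)*factorial(k + 3)/((k + 4)*(k + 5))
(s_(k+1) − s_k) − t_k = 4*3**k*(3*k**3 + 29*k**2 + 90*k + 91)*factorial(k + 3)/((k + 4)*(k + 5))

Invalid: residual 4*3**k*(3*k**3 + 29*k**2 + 90*k + 91)*factorial(k + 3)/((k + 4)*(k + 5)) ≠ 0.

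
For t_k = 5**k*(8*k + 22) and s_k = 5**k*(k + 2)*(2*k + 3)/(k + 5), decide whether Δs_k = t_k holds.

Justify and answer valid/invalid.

s_(k+1) = 5**(k + 1)*(k + 3)*(2*k + 5)/(k + 6)
s_(k+1) − s_k = 5**k*(8*k**3 + 86*k**2 + 302*k + 339)/(k**2 + 11*k + 30)
(s_(k+1) − s_k) − t_k = 5**k*(-24*k**2 - 180*k - 321)/(k**2 + 11*k + 30)

Invalid: residual 5**k*(-24*k**2 - 180*k - 321)/(k**2 + 11*k + 30) ≠ 0.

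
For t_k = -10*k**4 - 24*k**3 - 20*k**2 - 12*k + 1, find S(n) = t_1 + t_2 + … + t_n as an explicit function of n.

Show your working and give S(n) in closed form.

Step 1: r(k) = (10*k**4 + 64*k**3 + 152*k**2 + 164*k + 65)/(10*k**4 + 24*k**3 + 20*k**2 + 12*k - 1).
So A=1 and B=1, with C=k**4 + 12*k**3/5 + 2*k**2 + 6*k/5 - 1/10.
f must satisfy (1)·f(k+1) − (1)·f(k) = k**4 + 12*k**3/5 + 2*k**2 + 6*k/5 - 1/10.
From deg A=0, deg B=0, deg C=4: d=5.
A polynomial solution: f(k) = k*(2*k**4 + k**3 - 2*k**2 + 2*k - 4)/10.
Then R = B(k−1)f/C = k*(2*k**4 + k**3 - 2*k**2 + 2*k - 4)/(10*k**4 + 24*k**3 + 20*k**2 + 12*k - 1), so s_k = R(k)·t_k = k*(-2*k**4 - k**3 + 2*k**2 - 2*k + 4).
s_(k+1) − s_k = -10*k**4 - 24*k**3 - 20*k**2 - 12*k + 1 = t_k.
Telescope: S(n) = s_(n+1) − s_(1) = -2*n**5 - 11*n**4 - 22*n**3 - 22*n**2 - 8*n + 1 − (1) = n*(-2*n**4 - 11*n**3 - 22*n**2 - 22*n - 8).

S(n) = n*(-2*n**4 - 11*n**3 - 22*n**2 - 22*n - 8)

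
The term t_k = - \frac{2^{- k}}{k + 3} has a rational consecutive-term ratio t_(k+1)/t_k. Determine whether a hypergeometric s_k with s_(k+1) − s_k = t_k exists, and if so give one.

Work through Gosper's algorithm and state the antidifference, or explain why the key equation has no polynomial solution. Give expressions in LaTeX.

The ratio is (k + 3)/(2*(k + 4)).
Gosper form: A/B · C(k+1)/C(k) with A=k/2 + 3/2, B=k + 4, C=1.
Key eq: (k/2 + 3/2)·f(k+1) = (k + 3)·f(k) + (1).
deg f ≤ -1 (via 1,1,0).
d = -1 < 0 ⇒ no nonzero polynomial f; not summable.

no hypergeometric antidifference exists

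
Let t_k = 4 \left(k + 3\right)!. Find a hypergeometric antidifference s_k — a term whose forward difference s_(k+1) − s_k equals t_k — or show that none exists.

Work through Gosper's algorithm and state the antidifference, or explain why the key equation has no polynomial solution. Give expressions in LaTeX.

not Gosper-summable; s_k does not exist

Ratio r(k) = k + 4.
A = k + 4, B = 1, C = 1.
Solve (k + 4)·f(k+1) − (1)·f(k) = 1.
Degrees (1,0,0) ⇒ d ≤ -1.
deg f ≤ -1 is impossible — no certificate.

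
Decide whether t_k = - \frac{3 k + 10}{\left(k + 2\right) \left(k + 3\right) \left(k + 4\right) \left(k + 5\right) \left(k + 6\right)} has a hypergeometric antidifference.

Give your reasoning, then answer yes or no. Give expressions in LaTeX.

Yes. s_k = \frac{k \left(- k^{2} - 11 k - 38\right)}{40 \left(k^{3} + 11 k^{2} + 38 k + 40\right)}.

Step 1: r(k) = (k + 2)*(3*k + 13)/((k + 7)*(3*k + 10)).
Gosper form: A/B · C(k+1)/C(k) with A=k + 2, B=k + 7, C=k + 10/3.
Key eq: (k + 2)·f(k+1) = (k + 6)·f(k) + (k + 10/3).
deg f ≤ 4 (via 1,1,1).
Solving with deg f ≤ 4: f(k) = k*(k + 3)*(k**2 + 11*k + 38)/120.
Then R = B(k−1)f/C = k*(k + 3)*(k + 6)*(k**2 + 11*k + 38)/(40*(3*k + 10)), so s_k = R(k)·t_k = k*(-k**2 - 11*k - 38)/(40*(k**3 + 11*k**2 + 38*k + 40)).
s_(k+1) − s_k = (-3*k - 10)/(k**5 + 20*k**4 + 155*k**3 + 580*k**2 + 1044*k + 720) = t_k.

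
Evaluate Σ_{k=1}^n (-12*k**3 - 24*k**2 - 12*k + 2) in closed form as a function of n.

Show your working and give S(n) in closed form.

S(n) = n*(-3*n**3 - 14*n**2 - 21*n - 8)

Ratio r(k) = (6*k**3 + 30*k**2 + 48*k + 23)/(6*k**3 + 12*k**2 + 6*k - 1).
Normal form (A,B,C) = (1, 1, k**3 + 2*k**2 + k - 1/6).
Key eq: (1)·f(k+1) = (1)·f(k) + (k**3 + 2*k**2 + k - 1/6).
From deg A=0, deg B=0, deg C=3: d=4.
Solving with deg f ≤ 4: f(k) = k*(3*k**3 + 2*k**2 - 3*k - 4)/12.
Get s_k = R·t_k = k*(-3*k**3 - 2*k**2 + 3*k + 4) with R(k) = B(k−1)f(k)/C(k) = k*(3*k**3 + 2*k**2 - 3*k - 4)/(2*(6*k**3 + 12*k**2 + 6*k - 1)).
s_(k+1) − s_k = -12*k**3 - 24*k**2 - 12*k + 2 = t_k.
Σ_(k=1)^n t_k = s_(n+1) − s_(1) = (-3*n**4 - 14*n**3 - 21*n**2 - 8*n + 2) − (2), i.e. n*(-3*n**3 - 14*n**2 - 21*n - 8).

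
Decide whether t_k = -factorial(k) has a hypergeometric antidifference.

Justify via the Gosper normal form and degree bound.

No — negative degree bound, so no certificate f.

Step 1: r(k) = k + 1.
Take A(k)=k + 1, B(k)=1, C(k)=1.
Key eq: (k + 1)·f(k+1) = (1)·f(k) + (1).
Degrees (1,0,0) ⇒ d ≤ -1.
deg f ≤ -1 is impossible — no certificate.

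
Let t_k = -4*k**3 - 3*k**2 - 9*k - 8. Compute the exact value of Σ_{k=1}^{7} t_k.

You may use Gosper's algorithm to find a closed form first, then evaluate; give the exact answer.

Σ = -3864

r(k) = (4*k**3 + 15*k**2 + 27*k + 24)/(4*k**3 + 3*k**2 + 9*k + 8) after simplifying.
Factor: A=1; B=1; C=k**3 + 3*k**2/4 + 9*k/4 + 2.
Solve (1)·f(k+1) − (1)·f(k) = k**3 + 3*k**2/4 + 9*k/4 + 2.
Bound: deg f ≤ 4.
A polynomial solution: f(k) = k*(k**3 - k**2 + 4*k + 4)/4.
Get s_k = R·t_k = k*(-k**3 + k**2 - 4*k - 4) with R(k) = B(k−1)f(k)/C(k) = k*(k**3 - k**2 + 4*k + 4)/(4*k**3 + 3*k**2 + 9*k + 8).
Δs = -4*k**3 - 3*k**2 - 9*k - 8, as required.
Sum = s_(8) − s_(1); s_(8) = -3872, s_(1) = -8 ⇒ -3864.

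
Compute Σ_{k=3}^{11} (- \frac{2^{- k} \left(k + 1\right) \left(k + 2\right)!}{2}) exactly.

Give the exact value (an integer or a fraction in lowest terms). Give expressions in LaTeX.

Compute t_(k+1)/t_k: get (k + 2)*(k + 3)/(2*(k + 1)).
Factor: A=k/2 + 3/2; B=1; C=k + 1.
Set up (k/2 + 3/2)·f(k+1) − (1)·f(k) − (k + 1) = 0.
deg f ≤ 0 (via 1,0,1).
Match coefficients ⇒ f(k) = 2.
Then R = B(k−1)f/C = 2/(k + 1), so s_k = R(k)·t_k = -factorial(k + 2)/2**k.
s_(k+1) − s_k = -(k + 1)*factorial(k + 2)/(2*2**k) = t_k.
Evaluate s at k=12 and k=3: -42567525/2 and -15; difference -42567495/2.

Σ = -42567495/2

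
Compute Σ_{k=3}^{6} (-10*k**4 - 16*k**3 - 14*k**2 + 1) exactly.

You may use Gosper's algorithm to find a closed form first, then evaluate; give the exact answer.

t_(k+1)/t_k = (10*k**4 + 56*k**3 + 122*k**2 + 116*k + 39)/(10*k**4 + 16*k**3 + 14*k**2 - 1).
A = 1, B = 1, C = k**4 + 8*k**3/5 + 7*k**2/5 - 1/10.
Set up (1)·f(k+1) − (1)·f(k) − (k**4 + 8*k**3/5 + 7*k**2/5 - 1/10) = 0.
d = 5 from the (0,0,4) case.
Solving with deg f ≤ 5: f(k) = k*(2*k**4 - k**3 - 3*k + 1)/10.
R(k) = B(k−1)·f(k)/C(k) = k*(2*k**4 - k**3 - 3*k + 1)/(10*k**4 + 16*k**3 + 14*k**2 - 1); s_k = R·t_k = k*(-2*k**4 + k**3 + 3*k - 1).
s_(k+1) − s_k = -10*k**4 - 16*k**3 - 14*k**2 + 1 = t_k.
Telescoping: Σ = s_(7) − s_(3) = -31073 − (-381) = -30692.

Σ = -30692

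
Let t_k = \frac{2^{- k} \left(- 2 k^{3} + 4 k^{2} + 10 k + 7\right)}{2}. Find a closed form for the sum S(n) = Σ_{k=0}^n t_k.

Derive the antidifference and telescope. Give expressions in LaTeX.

S(n) = \frac{2^{- n} \left(6 \cdot 2^{n} + 2 n^{3} + 8 n^{2} + 10 n + 1\right)}{2}

r(k) = (k**3 + k**2 - 6*k - 19/2)/(2*k**3 - 4*k**2 - 10*k - 7) after simplifying.
So A=1/2 and B=1, with C=k**3 - 2*k**2 - 5*k - 7/2.
Solve (1/2)·f(k+1) − (1)·f(k) = k**3 - 2*k**2 - 5*k - 7/2.
From deg A=0, deg B=0, deg C=3: d=3.
Match coefficients ⇒ f(k) = -2*k**3 - 2*k**2 + 3.
Then R = B(k−1)f/C = -2*(2*k**3 + 2*k**2 - 3)/(2*k**3 - 4*k**2 - 10*k - 7), so s_k = R(k)·t_k = (2*k**3 + 2*k**2 - 3)/2**k.
Check: Δs_k = (-2*k**3 + 4*k**2 + 10*k + 7)/(2*2**k). ✓
Σ_(k=0)^n t_k = s_(n+1) − s_(0) = (2**(-n - 1)*(2*n**3 + 8*n**2 + 10*n + 1)) − (-3), i.e. (6*2**n + 2*n**3 + 8*n**2 + 10*n + 1)/(2*2**n).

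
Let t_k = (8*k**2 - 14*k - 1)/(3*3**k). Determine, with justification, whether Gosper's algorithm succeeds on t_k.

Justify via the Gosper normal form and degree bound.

Yes. s_k = k*(3 - 4*k)/3**k.

r(k) = (8*k**2 + 2*k - 7)/(3*(8*k**2 - 14*k - 1)) after simplifying.
Factor: A=1/3; B=1; C=k**2 - 7*k/4 - 1/8.
Key eq: (1/3)·f(k+1) = (1)·f(k) + (k**2 - 7*k/4 - 1/8).
Bound: deg f ≤ 2.
A polynomial solution: f(k) = -3*k*(4*k - 3)/8.
R(k) = B(k−1)·f(k)/C(k) = -3*k*(4*k - 3)/(8*k**2 - 14*k - 1); s_k = R·t_k = k*(3 - 4*k)/3**k.
s_(k+1) − s_k = (8*k**2 - 14*k - 1)/(3*3**k) = t_k.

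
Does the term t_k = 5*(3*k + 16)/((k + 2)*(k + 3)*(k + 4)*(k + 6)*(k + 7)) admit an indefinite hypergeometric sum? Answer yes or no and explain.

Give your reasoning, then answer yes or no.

Yes. s_k = 5*k*(k**2 + 11*k + 36)/(36*(k**3 + 11*k**2 + 36*k + 36)).

Compute t_(k+1)/t_k: get (k + 2)*(k + 6)*(3*k + 19)/((k + 5)*(k + 8)*(3*k + 16)).
A = k + 2, B = k + 8, C = k**2 + 31*k/3 + 80/3.
f must satisfy (k + 2)·f(k+1) − (k + 7)·f(k) = k**2 + 31*k/3 + 80/3.
Bound: deg f ≤ 5.
Solving with deg f ≤ 5: f(k) = k*(k + 4)*(k + 5)*(k**2 + 11*k + 36)/108.
So s_k = (B(k−1)f/C)·t_k = (k*(k + 4)*(k + 7)*(k**2 + 11*k + 36)/(36*(3*k + 16)))·t_k = 5*k*(k**2 + 11*k + 36)/(36*(k**3 + 11*k**2 + 36*k + 36)).
Δs = 5*(3*k + 16)/(k**5 + 22*k**4 + 185*k**3 + 740*k**2 + 1404*k + 1008), as required.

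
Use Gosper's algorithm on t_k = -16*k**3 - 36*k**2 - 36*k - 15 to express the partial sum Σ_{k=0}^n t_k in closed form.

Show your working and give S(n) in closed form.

Ratio r(k) = (16*k**3 + 84*k**2 + 156*k + 103)/(16*k**3 + 36*k**2 + 36*k + 15).
Take A(k)=1, B(k)=1, C(k)=k**3 + 9*k**2/4 + 9*k/4 + 15/16.
Key eq: (1)·f(k+1) = (1)·f(k) + (k**3 + 9*k**2/4 + 9*k/4 + 15/16).
d = 4 from the (0,0,3) case.
Match coefficients ⇒ f(k) = k*(4*k**3 + 4*k**2 + 4*k + 3)/16.
So s_k = (B(k−1)f/C)·t_k = (k*(4*k**3 + 4*k**2 + 4*k + 3)/(16*k**3 + 36*k**2 + 36*k + 15))·t_k = k*(-4*k**3 - 4*k**2 - 4*k - 3).
Check: Δs_k = -16*k**3 - 36*k**2 - 36*k - 15. ✓
Evaluate: s_(n+1) = -4*n**4 - 20*n**3 - 40*n**2 - 39*n - 15; subtract s_(0) = 0 ⇒ S(n) = -4*n**4 - 20*n**3 - 40*n**2 - 39*n - 15.

S(n) = -4*n**4 - 20*n**3 - 40*n**2 - 39*n - 15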